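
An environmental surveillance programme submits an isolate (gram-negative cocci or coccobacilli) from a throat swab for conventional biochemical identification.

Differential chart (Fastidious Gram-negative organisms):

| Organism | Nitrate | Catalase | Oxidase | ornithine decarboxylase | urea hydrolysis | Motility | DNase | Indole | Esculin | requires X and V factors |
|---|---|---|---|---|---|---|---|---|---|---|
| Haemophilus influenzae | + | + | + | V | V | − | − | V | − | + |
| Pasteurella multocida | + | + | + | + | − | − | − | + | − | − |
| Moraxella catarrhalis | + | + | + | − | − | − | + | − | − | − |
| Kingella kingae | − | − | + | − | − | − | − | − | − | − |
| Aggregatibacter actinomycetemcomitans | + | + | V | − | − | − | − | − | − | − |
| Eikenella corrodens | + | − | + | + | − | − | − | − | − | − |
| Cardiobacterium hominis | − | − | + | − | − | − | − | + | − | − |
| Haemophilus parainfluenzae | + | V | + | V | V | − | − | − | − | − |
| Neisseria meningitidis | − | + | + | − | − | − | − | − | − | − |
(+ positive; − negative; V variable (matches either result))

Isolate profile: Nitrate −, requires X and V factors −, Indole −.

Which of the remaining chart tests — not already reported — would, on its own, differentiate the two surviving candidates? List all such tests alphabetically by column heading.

Catalase

requires X and V factors −: excludes Haemophilus influenzae — 8 left.
Indole −: excludes Pasteurella multocida, Cardiobacterium hominis — 6 left.
Nitrate −: excludes Moraxella catarrhalis, Aggregatibacter actinomycetemcomitans, Eikenella corrodens, Haemophilus parainfluenzae — 2 left.
Two candidates remain: Kingella kingae and Neisseria meningitidis.
  Catalase: Kingella kingae −, Neisseria meningitidis + — discriminates.
  Oxidase: + vs + — same for both, does not separate.
  ornithine decarboxylase: − vs − — same for both, does not separate.
  urea hydrolysis: − vs − — same for both, does not separate.
  Motility: − vs − — same for both, does not separate.
  DNase: − vs − — same for both, does not separate.
  Esculin: − vs − — same for both, does not separate.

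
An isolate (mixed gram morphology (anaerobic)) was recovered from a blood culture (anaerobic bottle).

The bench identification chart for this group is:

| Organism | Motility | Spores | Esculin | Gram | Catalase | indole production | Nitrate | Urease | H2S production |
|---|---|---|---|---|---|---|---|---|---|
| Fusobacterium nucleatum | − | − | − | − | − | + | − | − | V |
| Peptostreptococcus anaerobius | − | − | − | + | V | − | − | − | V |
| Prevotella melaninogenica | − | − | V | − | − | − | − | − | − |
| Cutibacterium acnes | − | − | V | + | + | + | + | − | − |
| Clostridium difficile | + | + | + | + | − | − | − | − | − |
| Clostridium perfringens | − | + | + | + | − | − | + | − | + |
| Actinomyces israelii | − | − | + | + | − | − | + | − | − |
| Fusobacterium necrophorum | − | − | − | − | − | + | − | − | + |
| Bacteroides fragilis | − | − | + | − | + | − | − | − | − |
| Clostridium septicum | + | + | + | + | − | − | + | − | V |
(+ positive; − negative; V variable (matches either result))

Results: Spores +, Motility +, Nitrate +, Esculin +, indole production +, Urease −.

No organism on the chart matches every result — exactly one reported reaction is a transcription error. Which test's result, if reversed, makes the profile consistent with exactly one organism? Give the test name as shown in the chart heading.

indole production

As reported, no row in the chart matches all 6 reactions.
Reversing indole production (to −) → unique match: Clostridium septicum.
Reversing Spores → still no organism matches.
Reversing Nitrate → still no organism matches.
Reversing Urease → still no organism matches.
Reversing Motility → still no organism matches.
Reversing Esculin → still no organism matches.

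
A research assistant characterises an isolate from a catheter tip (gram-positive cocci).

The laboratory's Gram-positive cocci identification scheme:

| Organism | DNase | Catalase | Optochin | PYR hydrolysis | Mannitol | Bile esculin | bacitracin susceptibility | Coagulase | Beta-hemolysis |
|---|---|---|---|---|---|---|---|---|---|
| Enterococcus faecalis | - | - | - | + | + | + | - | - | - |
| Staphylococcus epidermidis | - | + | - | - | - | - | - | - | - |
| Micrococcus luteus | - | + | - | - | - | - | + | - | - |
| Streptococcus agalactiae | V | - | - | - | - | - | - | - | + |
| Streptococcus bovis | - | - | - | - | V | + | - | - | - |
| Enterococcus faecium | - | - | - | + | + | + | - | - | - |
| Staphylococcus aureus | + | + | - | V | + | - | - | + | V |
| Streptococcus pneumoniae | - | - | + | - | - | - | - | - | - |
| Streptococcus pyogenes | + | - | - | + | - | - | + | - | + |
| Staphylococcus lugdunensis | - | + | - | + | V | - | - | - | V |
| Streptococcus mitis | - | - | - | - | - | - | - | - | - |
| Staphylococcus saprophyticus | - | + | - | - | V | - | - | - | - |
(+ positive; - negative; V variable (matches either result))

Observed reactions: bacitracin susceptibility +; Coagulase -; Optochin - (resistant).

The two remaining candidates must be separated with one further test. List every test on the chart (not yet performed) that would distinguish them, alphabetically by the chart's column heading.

bacitracin susceptibility +: excludes 10 organisms — 2 left.
Coagulase -: all 2 remaining candidates are consistent.
Optochin -: all 2 remaining candidates are consistent.
Two candidates remain: Micrococcus luteus and Streptococcus pyogenes.
  DNase: Micrococcus luteus -, Streptococcus pyogenes + — discriminates.
  Catalase: Micrococcus luteus +, Streptococcus pyogenes - — discriminates.
  PYR hydrolysis: Micrococcus luteus -, Streptococcus pyogenes + — discriminates.
  Mannitol: - vs - — same for both, does not separate.
  Bile esculin: - vs - — same for both, does not separate.
  Beta-hemolysis: Micrococcus luteus -, Streptococcus pyogenes + — discriminates.

Beta-hemolysis, Catalase, DNase, PYR hydrolysis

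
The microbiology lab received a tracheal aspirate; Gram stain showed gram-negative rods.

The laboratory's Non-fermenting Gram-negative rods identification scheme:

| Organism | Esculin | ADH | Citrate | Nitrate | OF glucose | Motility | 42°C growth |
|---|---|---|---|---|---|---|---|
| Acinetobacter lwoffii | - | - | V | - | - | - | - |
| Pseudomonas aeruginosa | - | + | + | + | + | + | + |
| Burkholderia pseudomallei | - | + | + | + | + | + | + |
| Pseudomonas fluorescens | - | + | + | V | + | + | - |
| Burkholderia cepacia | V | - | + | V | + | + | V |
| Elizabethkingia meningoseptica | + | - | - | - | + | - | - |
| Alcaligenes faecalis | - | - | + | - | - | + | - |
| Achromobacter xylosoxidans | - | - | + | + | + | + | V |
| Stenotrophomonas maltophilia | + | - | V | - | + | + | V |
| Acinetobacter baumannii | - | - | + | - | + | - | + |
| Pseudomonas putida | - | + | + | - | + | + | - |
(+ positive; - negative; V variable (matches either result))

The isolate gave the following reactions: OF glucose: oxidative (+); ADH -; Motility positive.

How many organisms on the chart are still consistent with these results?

3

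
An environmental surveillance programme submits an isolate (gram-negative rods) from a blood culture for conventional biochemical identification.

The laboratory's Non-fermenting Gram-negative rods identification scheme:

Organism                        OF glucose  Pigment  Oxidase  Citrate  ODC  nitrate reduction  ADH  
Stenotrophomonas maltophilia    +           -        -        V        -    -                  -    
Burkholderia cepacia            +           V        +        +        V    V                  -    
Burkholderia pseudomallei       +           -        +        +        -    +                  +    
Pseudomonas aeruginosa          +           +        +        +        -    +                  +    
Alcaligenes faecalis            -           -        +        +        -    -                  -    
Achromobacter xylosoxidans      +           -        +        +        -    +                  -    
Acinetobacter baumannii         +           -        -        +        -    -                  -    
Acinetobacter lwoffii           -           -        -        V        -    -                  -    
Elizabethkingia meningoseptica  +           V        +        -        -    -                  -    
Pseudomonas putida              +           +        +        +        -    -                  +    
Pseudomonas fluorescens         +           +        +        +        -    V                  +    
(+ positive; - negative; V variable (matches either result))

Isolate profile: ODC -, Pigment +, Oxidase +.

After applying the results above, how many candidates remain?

5

Pigment +: excludes 6 organisms — 5 left.
Oxidase +: all 5 remaining candidates are consistent.
ODC -: all 5 remaining candidates are consistent.
Still consistent: Burkholderia cepacia, Elizabethkingia meningoseptica, Pseudomonas aeruginosa, Pseudomonas fluorescens, Pseudomonas putida.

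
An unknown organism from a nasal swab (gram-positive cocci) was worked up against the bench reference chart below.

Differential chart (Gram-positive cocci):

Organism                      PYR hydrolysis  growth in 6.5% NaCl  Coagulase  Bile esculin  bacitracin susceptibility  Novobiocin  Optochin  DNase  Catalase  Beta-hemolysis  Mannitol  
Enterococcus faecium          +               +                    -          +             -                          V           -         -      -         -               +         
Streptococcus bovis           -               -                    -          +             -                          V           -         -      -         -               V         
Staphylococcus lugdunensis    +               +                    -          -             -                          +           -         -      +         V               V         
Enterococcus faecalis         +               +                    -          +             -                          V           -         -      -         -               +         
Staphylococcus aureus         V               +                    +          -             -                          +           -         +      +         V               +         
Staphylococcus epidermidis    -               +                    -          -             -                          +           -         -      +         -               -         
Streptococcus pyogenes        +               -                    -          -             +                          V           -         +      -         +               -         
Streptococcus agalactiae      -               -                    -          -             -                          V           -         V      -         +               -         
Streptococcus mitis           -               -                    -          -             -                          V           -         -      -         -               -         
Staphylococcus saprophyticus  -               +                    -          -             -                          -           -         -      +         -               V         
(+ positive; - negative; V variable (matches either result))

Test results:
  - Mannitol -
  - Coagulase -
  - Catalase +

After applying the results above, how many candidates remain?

Catalase +: excludes 6 organisms — 4 left.
Coagulase -: excludes Staphylococcus aureus — 3 left.
Mannitol -: all 3 remaining candidates are consistent.
Still consistent: Staphylococcus epidermidis, Staphylococcus lugdunensis, Staphylococcus saprophyticus.

3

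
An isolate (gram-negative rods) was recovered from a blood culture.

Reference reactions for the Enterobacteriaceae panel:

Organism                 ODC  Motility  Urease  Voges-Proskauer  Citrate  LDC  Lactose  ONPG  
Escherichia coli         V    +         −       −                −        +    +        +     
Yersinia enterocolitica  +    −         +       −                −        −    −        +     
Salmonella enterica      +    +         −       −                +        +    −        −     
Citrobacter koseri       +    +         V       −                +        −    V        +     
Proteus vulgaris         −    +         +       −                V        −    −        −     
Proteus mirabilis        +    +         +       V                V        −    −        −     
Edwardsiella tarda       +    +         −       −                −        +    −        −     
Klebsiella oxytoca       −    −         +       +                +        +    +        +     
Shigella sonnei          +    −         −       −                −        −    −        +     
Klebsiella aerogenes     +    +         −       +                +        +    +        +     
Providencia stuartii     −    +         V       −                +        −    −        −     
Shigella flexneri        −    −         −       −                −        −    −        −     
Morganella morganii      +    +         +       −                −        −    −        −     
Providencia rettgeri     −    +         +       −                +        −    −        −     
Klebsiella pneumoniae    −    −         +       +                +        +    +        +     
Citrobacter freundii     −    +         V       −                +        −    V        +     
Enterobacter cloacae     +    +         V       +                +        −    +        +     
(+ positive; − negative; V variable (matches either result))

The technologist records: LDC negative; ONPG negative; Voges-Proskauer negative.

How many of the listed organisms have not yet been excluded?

6

Voges-Proskauer −: excludes Klebsiella oxytoca, Klebsiella aerogenes, Klebsiella pneumoniae, Enterobacter cloacae — 13 left.
ONPG −: excludes 5 organisms — 8 left.
LDC −: excludes Salmonella enterica, Edwardsiella tarda — 6 left.
Still consistent: Morganella morganii, Proteus mirabilis, Proteus vulgaris, Providencia rettgeri, Providencia stuartii, Shigella flexneri.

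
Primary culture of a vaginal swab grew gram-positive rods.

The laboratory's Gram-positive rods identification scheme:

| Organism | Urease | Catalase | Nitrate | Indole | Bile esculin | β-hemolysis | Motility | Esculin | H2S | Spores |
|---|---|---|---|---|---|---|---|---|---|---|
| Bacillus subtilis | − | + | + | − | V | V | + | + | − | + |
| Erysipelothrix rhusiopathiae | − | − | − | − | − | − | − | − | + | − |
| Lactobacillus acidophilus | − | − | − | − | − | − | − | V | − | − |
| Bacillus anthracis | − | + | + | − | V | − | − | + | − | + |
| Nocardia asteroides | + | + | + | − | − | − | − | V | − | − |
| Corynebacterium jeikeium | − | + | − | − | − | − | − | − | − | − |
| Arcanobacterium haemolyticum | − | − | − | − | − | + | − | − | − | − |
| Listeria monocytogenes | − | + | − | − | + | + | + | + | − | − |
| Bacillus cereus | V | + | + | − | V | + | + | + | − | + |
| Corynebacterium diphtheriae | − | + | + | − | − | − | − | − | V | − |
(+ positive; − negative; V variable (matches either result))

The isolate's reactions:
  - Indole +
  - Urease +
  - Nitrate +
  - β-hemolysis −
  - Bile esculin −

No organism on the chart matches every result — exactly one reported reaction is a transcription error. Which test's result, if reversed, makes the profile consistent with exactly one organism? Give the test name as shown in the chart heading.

Indole

As reported, no row in the chart matches all 5 reactions.
Reversing Indole (to −) → unique match: Nocardia asteroides.
Reversing Urease → still no organism matches.
Reversing Bile esculin → still no organism matches.
Reversing β-hemolysis → still no organism matches.
Reversing Nitrate → still no organism matches.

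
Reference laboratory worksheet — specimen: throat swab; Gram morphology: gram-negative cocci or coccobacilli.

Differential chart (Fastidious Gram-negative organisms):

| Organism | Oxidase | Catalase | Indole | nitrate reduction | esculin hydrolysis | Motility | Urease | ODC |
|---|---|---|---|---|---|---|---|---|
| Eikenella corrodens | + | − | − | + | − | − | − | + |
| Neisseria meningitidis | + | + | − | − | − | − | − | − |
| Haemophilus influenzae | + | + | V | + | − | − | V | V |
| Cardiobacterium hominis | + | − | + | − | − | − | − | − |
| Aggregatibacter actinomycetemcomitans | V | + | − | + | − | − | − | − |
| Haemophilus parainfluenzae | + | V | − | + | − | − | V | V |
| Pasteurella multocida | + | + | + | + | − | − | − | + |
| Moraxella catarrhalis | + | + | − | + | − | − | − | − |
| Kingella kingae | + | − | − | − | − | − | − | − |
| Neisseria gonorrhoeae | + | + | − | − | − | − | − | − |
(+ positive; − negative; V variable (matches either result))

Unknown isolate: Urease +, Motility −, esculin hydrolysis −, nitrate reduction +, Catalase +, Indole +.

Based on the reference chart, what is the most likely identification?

Haemophilus influenzae

nitrate reduction +: excludes Neisseria meningitidis, Cardiobacterium hominis, Kingella kingae, Neisseria gonorrhoeae — 6 left.
esculin hydrolysis −: all 6 remaining candidates are consistent.
Urease +: excludes Eikenella corrodens, Aggregatibacter actinomycetemcomitans, Pasteurella multocida, Moraxella catarrhalis — 2 left.
Motility −: all 2 remaining candidates are consistent.
Catalase +: all 2 remaining candidates are consistent.
Indole +: excludes Haemophilus parainfluenzae — 1 left.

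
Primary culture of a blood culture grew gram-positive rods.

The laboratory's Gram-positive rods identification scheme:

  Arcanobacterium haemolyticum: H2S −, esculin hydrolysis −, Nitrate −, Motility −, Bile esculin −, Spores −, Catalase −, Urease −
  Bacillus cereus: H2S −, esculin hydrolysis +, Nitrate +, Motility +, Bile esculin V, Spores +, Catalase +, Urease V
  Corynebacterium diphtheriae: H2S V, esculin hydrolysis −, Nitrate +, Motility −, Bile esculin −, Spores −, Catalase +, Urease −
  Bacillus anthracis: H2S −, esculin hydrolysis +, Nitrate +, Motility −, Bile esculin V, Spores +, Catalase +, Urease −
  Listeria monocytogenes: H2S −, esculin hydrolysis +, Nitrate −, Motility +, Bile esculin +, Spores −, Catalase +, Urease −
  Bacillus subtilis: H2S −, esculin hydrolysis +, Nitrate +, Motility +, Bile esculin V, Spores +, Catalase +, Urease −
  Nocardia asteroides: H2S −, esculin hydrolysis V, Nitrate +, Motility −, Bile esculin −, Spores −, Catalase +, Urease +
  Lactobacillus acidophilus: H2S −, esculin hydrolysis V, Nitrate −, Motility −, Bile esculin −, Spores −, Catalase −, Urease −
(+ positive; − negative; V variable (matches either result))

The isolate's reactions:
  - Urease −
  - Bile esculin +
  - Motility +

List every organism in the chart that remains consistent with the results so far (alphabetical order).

Bile esculin +: excludes Arcanobacterium haemolyticum, Corynebacterium diphtheriae, Nocardia asteroides, Lactobacillus acidophilus — 4 left.
Motility +: excludes Bacillus anthracis — 3 left.
Urease −: all 3 remaining candidates are consistent.

Bacillus cereus, Bacillus subtilis, Listeria monocytogenes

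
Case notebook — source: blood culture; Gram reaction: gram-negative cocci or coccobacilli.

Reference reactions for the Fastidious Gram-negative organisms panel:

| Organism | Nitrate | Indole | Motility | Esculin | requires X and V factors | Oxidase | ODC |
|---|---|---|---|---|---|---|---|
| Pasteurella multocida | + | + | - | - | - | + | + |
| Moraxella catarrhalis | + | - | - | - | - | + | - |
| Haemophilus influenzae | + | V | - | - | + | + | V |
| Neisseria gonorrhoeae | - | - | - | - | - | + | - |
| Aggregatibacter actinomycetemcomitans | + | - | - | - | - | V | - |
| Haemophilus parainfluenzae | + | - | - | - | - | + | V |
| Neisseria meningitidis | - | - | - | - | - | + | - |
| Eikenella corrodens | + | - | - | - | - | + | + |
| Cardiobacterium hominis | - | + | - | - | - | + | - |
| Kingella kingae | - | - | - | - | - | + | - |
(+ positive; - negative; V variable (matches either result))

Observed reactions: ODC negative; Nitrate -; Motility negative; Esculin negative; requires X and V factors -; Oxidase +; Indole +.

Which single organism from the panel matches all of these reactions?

Cardiobacterium hominis

requires X and V factors -: excludes Haemophilus influenzae — 9 left.
Esculin -: all 9 remaining candidates are consistent.
ODC -: excludes Pasteurella multocida, Eikenella corrodens — 7 left.
Motility -: all 7 remaining candidates are consistent.
Nitrate -: excludes Moraxella catarrhalis, Aggregatibacter actinomycetemcomitans, Haemophilus parainfluenzae — 4 left.
Oxidase +: all 4 remaining candidates are consistent.
Indole +: excludes Neisseria gonorrhoeae, Neisseria meningitidis, Kingella kingae — 1 left.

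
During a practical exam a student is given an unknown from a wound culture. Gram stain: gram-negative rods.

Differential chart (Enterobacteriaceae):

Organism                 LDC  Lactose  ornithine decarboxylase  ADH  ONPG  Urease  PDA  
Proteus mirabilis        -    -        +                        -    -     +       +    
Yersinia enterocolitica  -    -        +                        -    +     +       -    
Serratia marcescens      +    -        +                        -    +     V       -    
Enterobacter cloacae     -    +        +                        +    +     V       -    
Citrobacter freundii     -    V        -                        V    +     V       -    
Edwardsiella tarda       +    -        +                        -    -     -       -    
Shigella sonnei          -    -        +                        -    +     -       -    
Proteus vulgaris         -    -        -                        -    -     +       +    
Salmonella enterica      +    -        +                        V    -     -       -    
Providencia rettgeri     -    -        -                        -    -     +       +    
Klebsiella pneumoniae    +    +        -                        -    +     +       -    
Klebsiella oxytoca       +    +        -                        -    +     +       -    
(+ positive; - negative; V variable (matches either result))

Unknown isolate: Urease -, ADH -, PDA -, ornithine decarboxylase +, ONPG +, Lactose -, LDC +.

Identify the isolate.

Serratia marcescens

ADH -: excludes Enterobacter cloacae — 11 left.
ONPG +: excludes 5 organisms — 6 left.
PDA -: all 6 remaining candidates are consistent.
Lactose -: excludes Klebsiella pneumoniae, Klebsiella oxytoca — 4 left.
ornithine decarboxylase +: excludes Citrobacter freundii — 3 left.
Urease -: excludes Yersinia enterocolitica — 2 left.
LDC +: excludes Shigella sonnei — 1 left.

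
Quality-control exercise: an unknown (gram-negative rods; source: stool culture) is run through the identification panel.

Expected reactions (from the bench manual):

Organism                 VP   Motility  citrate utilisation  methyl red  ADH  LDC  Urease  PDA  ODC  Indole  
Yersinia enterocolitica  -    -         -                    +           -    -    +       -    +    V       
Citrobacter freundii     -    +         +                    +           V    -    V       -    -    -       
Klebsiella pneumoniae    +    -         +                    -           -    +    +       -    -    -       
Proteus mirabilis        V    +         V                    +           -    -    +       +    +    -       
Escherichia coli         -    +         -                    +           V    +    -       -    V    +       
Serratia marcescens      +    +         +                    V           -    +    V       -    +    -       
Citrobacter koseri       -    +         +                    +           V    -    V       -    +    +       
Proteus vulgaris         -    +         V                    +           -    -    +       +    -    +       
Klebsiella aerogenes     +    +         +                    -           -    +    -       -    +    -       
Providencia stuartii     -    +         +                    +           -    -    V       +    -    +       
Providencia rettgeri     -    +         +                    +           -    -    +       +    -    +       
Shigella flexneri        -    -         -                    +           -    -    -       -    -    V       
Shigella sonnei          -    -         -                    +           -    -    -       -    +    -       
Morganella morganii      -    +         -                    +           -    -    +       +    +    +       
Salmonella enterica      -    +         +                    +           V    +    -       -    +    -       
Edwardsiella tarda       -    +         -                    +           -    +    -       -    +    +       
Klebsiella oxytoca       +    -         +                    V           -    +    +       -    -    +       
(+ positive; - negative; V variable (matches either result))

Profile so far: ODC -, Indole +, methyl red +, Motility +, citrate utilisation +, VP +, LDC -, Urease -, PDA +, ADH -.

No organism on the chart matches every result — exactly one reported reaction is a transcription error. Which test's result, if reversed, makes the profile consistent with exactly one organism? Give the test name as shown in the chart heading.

VP

As reported, no row in the chart matches all 10 reactions.
Reversing PDA → still no organism matches.
Reversing VP (to -) → unique match: Providencia stuartii.
Reversing ODC → still no organism matches.
Reversing ADH → still no organism matches.
Reversing Motility → still no organism matches.
Reversing LDC → still no organism matches.
Reversing citrate utilisation → still no organism matches.
Reversing methyl red → still no organism matches.
Reversing Indole → still no organism matches.
Reversing Urease → still no organism matches.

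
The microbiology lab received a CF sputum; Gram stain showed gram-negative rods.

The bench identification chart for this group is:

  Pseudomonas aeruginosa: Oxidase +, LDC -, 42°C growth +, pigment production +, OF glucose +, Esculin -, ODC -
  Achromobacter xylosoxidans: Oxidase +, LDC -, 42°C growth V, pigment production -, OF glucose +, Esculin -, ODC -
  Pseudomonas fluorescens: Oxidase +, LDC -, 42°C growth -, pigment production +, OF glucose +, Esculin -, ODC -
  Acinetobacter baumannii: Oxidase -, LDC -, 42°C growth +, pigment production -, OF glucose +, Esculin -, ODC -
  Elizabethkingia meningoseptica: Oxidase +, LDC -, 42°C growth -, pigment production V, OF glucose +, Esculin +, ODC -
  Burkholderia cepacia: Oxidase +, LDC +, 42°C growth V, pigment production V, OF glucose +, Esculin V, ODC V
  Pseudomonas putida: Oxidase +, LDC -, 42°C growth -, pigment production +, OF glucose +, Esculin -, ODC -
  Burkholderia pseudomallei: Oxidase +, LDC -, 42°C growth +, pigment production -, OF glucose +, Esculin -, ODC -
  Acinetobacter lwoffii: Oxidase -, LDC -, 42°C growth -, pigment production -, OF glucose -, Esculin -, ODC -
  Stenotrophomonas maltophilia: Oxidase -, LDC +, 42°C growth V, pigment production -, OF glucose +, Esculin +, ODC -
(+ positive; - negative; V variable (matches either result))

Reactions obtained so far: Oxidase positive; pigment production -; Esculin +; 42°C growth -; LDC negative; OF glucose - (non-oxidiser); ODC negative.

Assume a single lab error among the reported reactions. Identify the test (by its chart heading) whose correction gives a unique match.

As reported, no row in the chart matches all 7 reactions.
Reversing pigment production → still no organism matches.
Reversing OF glucose (to +) → unique match: Elizabethkingia meningoseptica.
Reversing Esculin → still no organism matches.
Reversing Oxidase → still no organism matches.
Reversing LDC → still no organism matches.
Reversing 42°C growth → still no organism matches.
Reversing ODC → still no organism matches.

OF glucose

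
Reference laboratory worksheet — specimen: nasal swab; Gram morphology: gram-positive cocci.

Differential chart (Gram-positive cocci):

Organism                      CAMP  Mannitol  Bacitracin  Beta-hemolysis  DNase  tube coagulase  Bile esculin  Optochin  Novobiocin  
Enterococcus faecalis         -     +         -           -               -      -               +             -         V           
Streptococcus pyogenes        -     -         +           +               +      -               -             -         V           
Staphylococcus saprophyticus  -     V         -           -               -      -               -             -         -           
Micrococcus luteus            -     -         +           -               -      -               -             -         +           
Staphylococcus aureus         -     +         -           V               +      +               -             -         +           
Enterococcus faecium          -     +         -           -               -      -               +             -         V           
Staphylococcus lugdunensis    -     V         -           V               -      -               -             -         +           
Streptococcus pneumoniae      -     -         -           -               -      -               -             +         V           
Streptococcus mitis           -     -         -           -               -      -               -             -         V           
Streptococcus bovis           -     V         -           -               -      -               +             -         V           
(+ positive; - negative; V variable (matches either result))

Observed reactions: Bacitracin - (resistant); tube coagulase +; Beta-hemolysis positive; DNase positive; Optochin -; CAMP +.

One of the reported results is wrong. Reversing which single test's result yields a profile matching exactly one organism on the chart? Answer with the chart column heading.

CAMP

As reported, no row in the chart matches all 6 reactions.
Reversing Bacitracin → still no organism matches.
Reversing CAMP (to -) → unique match: Staphylococcus aureus.
Reversing Optochin → still no organism matches.
Reversing tube coagulase → still no organism matches.
Reversing DNase → still no organism matches.
Reversing Beta-hemolysis → still no organism matches.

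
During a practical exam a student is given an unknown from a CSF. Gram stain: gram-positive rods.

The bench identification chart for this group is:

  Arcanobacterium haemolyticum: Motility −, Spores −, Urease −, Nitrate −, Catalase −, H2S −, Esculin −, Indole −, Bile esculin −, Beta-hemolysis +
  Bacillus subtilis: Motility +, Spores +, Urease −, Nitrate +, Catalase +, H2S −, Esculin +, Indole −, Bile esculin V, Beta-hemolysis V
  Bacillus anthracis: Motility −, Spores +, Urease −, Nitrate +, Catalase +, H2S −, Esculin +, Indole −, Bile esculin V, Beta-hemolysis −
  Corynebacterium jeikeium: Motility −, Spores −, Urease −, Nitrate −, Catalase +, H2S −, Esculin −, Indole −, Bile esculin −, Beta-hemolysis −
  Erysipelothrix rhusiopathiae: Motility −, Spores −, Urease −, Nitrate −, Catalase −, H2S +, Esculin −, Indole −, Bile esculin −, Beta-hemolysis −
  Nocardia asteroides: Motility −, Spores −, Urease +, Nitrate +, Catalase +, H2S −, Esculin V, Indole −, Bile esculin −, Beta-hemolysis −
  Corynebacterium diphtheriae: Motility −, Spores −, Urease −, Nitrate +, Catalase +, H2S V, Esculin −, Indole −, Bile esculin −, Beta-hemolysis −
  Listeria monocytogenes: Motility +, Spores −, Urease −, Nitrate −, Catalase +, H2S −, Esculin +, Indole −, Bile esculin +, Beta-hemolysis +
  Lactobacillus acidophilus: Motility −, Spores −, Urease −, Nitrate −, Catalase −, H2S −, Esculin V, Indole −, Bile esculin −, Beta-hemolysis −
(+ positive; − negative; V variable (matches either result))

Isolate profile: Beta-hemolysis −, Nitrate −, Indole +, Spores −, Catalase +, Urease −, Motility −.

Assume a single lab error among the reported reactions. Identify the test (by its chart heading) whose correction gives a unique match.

Indole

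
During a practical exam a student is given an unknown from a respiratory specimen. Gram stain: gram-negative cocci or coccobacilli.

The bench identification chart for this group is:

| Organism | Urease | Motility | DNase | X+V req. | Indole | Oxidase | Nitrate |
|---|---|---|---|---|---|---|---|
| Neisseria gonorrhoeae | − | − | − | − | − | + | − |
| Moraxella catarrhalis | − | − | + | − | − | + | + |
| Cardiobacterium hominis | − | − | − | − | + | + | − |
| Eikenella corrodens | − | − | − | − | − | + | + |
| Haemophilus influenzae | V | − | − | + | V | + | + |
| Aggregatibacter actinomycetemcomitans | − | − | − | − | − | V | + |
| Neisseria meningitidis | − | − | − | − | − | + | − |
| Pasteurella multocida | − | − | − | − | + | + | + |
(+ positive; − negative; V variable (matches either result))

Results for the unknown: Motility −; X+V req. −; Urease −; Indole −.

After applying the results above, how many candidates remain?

X+V req. −: excludes Haemophilus influenzae — 7 left.
Motility −: all 7 remaining candidates are consistent.
Urease −: all 7 remaining candidates are consistent.
Indole −: excludes Cardiobacterium hominis, Pasteurella multocida — 5 left.
Still consistent: Aggregatibacter actinomycetemcomitans, Eikenella corrodens, Moraxella catarrhalis, Neisseria gonorrhoeae, Neisseria meningitidis.

5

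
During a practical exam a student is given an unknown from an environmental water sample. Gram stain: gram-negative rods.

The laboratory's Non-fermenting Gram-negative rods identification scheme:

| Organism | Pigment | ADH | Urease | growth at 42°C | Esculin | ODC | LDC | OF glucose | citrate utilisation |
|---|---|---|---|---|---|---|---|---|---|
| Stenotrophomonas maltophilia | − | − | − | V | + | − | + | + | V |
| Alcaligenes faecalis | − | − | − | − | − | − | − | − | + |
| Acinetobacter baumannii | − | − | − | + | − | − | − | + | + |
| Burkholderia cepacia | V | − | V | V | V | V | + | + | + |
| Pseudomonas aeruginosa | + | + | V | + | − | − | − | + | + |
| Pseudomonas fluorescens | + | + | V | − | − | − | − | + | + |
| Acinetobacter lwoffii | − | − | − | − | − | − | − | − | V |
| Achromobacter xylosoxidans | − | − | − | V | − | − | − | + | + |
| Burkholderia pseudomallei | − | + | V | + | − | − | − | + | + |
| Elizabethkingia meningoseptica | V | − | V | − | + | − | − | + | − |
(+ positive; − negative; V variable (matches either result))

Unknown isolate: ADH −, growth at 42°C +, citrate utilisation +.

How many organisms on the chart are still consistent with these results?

4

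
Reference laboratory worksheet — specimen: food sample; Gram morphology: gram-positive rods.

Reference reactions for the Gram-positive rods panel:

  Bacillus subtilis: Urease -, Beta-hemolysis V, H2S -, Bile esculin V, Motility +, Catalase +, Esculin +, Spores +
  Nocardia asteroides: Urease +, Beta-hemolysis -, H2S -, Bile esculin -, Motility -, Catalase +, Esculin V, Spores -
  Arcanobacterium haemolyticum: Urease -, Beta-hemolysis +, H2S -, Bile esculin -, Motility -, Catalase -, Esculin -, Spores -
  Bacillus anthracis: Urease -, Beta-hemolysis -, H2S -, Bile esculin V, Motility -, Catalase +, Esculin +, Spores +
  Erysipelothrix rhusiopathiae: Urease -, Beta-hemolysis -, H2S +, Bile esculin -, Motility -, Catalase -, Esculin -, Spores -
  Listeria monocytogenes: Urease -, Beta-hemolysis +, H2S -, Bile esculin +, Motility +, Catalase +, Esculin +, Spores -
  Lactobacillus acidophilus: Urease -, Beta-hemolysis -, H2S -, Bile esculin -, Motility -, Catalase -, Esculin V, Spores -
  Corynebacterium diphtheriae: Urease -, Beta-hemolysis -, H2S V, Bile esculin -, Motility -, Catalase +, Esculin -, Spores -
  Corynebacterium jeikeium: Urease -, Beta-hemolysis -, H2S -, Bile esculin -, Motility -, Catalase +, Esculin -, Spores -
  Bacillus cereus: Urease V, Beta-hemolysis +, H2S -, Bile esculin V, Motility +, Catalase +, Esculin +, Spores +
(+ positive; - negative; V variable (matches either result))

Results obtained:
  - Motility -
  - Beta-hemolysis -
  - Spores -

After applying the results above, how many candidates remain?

5

Motility -: excludes Bacillus subtilis, Listeria monocytogenes, Bacillus cereus — 7 left.
Beta-hemolysis -: excludes Arcanobacterium haemolyticum — 6 left.
Spores -: excludes Bacillus anthracis — 5 left.
Still consistent: Corynebacterium diphtheriae, Corynebacterium jeikeium, Erysipelothrix rhusiopathiae, Lactobacillus acidophilus, Nocardia asteroides.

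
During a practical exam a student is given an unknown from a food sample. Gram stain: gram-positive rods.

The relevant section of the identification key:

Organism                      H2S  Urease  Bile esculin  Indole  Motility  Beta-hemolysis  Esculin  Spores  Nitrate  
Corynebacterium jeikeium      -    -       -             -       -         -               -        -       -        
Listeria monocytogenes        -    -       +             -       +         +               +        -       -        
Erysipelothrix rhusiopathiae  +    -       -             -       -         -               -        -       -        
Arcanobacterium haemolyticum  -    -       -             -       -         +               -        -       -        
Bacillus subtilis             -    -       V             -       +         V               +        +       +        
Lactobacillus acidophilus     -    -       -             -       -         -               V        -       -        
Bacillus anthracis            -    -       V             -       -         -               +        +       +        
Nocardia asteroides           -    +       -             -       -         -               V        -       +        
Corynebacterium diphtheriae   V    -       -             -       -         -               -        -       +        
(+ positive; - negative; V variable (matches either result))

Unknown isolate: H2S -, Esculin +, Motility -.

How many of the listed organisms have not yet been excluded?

Motility -: excludes Listeria monocytogenes, Bacillus subtilis — 7 left.
Esculin +: excludes Corynebacterium jeikeium, Erysipelothrix rhusiopathiae, Arcanobacterium haemolyticum, Corynebacterium diphtheriae — 3 left.
H2S -: all 3 remaining candidates are consistent.
Still consistent: Bacillus anthracis, Lactobacillus acidophilus, Nocardia asteroides.

3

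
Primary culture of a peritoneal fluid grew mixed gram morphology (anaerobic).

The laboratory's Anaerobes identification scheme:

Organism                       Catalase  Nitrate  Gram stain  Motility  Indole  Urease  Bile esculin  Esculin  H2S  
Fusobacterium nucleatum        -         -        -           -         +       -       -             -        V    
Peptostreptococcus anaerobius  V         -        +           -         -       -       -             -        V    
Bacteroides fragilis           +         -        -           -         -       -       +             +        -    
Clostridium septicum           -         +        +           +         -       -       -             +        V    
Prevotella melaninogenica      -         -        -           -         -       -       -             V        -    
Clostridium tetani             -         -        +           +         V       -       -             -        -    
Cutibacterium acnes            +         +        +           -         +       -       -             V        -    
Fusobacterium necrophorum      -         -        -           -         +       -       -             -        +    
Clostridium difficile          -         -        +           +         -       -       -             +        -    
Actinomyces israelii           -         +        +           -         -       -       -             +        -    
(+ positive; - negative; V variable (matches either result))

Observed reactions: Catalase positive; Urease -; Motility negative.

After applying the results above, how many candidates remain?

3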